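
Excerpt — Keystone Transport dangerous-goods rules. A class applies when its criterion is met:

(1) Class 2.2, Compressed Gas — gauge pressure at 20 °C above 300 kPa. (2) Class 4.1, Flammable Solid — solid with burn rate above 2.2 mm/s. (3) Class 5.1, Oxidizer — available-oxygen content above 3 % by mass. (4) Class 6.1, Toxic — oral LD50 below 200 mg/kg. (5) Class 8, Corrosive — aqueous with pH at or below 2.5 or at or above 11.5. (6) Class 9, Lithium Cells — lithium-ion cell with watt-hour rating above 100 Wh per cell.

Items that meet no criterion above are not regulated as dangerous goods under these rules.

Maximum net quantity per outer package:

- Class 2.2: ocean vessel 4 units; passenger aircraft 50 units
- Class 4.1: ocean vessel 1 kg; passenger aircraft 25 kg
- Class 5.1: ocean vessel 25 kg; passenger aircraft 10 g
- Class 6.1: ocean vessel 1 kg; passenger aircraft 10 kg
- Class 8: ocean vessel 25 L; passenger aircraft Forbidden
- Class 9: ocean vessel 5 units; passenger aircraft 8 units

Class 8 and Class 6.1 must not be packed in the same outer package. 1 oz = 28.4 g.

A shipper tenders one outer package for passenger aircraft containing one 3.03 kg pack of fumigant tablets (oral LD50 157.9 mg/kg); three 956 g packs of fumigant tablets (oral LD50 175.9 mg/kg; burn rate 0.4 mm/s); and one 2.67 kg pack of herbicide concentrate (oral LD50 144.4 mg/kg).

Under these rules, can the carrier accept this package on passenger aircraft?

With oral LD50 157.9 mg/kg (< 200 mg/kg), the fumigant tablets fall in Class 6.1.
With oral LD50 175.9 mg/kg (< 200 mg/kg), the fumigant tablets fall in Class 6.1.
With oral LD50 144.4 mg/kg (< 200 mg/kg), the herbicide concentrate falls in Class 6.1.
Class 6.1 net quantity: 3.03 kg + (three 956 g packs = 2.868 kg) + 2.67 kg = 8.568 kg.
8.568 kg ≤ 10 kg (passenger aircraft limit, Class 6.1) — within limit.

Yes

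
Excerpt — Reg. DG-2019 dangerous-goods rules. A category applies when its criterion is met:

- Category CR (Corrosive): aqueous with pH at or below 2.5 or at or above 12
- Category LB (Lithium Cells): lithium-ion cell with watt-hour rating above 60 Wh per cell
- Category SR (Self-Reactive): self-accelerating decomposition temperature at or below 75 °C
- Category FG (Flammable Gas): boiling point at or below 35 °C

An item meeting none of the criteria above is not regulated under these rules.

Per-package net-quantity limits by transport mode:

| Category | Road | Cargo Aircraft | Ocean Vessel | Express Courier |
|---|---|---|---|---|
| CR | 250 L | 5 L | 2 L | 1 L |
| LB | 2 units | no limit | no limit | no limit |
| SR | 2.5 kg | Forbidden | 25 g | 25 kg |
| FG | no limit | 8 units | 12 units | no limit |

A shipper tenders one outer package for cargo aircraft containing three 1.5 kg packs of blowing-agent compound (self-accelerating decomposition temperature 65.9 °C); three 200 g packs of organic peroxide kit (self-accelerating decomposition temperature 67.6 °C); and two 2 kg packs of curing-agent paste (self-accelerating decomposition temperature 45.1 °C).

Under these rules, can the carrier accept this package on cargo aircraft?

With self-accelerating decomposition temperature 65.9 °C (≤ 75 °C), the blowing-agent compound falls in Category SR.
With self-accelerating decomposition temperature 67.6 °C (≤ 75 °C), the organic peroxide kit falls in Category SR.
With self-accelerating decomposition temperature 45.1 °C (≤ 75 °C), the curing-agent paste falls in Category SR.
Total Category SR: (three 1.5 kg packs = 4.5 kg) + (three 200 g packs = 600 g) + (two 2 kg packs = 4 kg) = 9.1 kg.
By cargo aircraft, Category SR is Forbidden regardless of quantity.

No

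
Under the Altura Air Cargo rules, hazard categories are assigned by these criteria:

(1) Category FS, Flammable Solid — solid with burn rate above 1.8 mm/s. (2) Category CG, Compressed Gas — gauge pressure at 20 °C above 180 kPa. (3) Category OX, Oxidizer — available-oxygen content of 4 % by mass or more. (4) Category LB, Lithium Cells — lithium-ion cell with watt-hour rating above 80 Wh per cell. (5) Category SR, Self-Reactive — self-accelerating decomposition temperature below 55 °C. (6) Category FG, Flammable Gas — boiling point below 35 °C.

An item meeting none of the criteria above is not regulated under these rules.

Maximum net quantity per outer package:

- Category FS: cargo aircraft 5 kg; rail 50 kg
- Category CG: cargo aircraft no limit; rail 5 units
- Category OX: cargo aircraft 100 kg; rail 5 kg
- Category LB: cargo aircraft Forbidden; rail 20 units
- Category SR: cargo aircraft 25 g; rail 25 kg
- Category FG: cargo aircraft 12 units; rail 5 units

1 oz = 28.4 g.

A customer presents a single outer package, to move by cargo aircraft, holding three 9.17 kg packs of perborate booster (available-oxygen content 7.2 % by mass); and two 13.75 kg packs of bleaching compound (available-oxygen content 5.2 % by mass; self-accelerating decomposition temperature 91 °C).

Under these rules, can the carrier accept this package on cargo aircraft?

Yes

The perborate booster has available-oxygen content 7.2 % by mass, which is ≥ 4 % by mass, so it is Category OX (Oxidizer).
Available-oxygen content 5.2 % by mass meets the Category OX criterion (Oxidizer), so the bleaching compound is Category OX.
Category OX net quantity: (three 9.17 kg packs = 27.51 kg) + (two 13.75 kg packs = 27.5 kg) = 55.01 kg.
That is within the Category OX cargo aircraft limit of 100 kg.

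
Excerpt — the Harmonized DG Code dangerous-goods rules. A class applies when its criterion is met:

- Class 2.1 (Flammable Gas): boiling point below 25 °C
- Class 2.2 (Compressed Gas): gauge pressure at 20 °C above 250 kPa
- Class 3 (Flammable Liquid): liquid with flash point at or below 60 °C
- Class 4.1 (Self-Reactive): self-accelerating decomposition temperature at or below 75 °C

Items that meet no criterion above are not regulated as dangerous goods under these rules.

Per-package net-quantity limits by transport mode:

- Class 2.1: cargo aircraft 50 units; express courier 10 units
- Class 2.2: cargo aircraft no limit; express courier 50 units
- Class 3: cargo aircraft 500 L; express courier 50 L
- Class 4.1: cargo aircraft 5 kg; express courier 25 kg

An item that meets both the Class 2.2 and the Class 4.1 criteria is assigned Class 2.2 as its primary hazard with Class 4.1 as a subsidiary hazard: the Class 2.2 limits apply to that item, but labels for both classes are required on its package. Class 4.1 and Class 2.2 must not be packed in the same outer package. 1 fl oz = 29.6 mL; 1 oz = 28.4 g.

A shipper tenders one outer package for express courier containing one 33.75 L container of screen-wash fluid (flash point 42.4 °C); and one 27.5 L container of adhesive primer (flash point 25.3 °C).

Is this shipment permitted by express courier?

With flash point 42.4 °C (≤ 60 °C), the screen-wash fluid falls in Class 3.
Flash point 25.3 °C meets the Class 3 criterion (Flammable Liquid), so the adhesive primer is Class 3.
Class 3 net quantity: 33.75 L + 27.5 L = 61.25 L.
That exceeds the Class 3 express courier limit of 50 L.

No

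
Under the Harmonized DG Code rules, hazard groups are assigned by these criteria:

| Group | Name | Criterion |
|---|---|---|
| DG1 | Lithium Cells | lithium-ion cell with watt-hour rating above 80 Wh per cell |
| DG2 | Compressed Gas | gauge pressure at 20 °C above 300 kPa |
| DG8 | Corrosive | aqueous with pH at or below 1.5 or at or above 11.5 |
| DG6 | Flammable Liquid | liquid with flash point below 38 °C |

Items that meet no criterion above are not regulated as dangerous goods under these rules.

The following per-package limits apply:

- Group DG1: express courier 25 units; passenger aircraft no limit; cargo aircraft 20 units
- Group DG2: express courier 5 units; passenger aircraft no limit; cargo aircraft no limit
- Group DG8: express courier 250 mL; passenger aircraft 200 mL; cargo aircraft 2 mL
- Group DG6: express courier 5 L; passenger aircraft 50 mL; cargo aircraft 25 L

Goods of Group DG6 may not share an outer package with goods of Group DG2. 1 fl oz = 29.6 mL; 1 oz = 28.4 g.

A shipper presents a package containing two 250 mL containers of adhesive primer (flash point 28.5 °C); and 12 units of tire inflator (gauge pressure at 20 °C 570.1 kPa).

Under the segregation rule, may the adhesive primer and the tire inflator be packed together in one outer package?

Adhesive primer: flash point 28.5 °C < 38 °C → Group DG6 (Flammable Liquid).
With gauge pressure at 20 °C 570.1 kPa (> 300 kPa), the tire inflator falls in Group DG2.
Group DG6 and Group DG2 may not share an outer package.

No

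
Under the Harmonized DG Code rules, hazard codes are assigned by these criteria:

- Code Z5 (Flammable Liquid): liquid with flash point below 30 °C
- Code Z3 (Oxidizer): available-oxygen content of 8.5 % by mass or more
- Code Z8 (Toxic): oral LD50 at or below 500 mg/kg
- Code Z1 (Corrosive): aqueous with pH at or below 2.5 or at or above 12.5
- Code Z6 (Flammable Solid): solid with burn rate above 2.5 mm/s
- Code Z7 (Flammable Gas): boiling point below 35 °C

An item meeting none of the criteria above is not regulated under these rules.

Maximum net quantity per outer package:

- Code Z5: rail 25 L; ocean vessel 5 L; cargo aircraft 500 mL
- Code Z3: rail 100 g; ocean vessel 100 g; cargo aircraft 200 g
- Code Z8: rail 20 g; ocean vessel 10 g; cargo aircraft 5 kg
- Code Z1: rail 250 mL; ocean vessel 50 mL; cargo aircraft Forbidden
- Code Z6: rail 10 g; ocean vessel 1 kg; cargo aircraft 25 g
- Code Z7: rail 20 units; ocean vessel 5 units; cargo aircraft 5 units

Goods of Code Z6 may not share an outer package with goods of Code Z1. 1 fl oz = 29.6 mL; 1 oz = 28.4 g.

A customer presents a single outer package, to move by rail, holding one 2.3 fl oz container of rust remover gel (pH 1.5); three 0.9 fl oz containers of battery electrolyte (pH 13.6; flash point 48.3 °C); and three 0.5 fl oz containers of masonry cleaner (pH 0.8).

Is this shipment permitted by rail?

Yes

Rust remover gel: pH 1.5 ≤ 2.5 → Code Z1 (Corrosive).
With pH 13.6 (≥ 12.5), the battery electrolyte falls in Code Z1.
pH 0.8 meets the Code Z1 criterion (Corrosive), so the masonry cleaner is Code Z1.
Total Code Z1: (one 2.3 fl oz container = 68.08 mL) + (three 0.9 fl oz containers = 79.92 mL) + (three 0.5 fl oz containers = 44.4 mL) = 192.4 mL.
192.4 mL ≤ 250 mL (rail limit, Code Z1) — within limit.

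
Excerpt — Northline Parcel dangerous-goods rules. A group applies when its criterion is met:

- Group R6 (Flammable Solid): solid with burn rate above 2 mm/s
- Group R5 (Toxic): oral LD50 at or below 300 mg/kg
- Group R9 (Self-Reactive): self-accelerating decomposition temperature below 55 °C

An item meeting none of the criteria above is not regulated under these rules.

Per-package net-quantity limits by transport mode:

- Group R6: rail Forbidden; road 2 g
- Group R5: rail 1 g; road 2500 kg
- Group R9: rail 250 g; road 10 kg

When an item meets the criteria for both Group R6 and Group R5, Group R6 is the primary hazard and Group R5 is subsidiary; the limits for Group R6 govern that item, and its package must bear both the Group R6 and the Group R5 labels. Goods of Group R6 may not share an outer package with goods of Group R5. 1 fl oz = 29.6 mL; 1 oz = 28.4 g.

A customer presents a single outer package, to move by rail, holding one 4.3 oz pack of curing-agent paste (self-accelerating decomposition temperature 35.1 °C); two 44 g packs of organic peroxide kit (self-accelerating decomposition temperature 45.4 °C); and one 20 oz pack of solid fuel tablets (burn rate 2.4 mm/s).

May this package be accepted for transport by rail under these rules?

No

The curing-agent paste has self-accelerating decomposition temperature 35.1 °C, which is < 55 °C, so it is Group R9 (Self-Reactive).
The organic peroxide kit has self-accelerating decomposition temperature 45.4 °C, which is < 55 °C, so it is Group R9 (Self-Reactive).
With burn rate 2.4 mm/s (> 2 mm/s), the solid fuel tablets fall in Group R6.
Group R9 net quantity: (one 4.3 oz pack = 122.12 g) + (two 44 g packs = 88 g) = 210.12 g.
210.12 g ≤ 250 g (rail limit, Group R9) — within limit.
Group R6 quantity: one 20 oz pack = 568 g.
Group R6 is Forbidden by rail.
The segregation rule (Group R6 with Group R5) does not apply to Group R9 with Group R6.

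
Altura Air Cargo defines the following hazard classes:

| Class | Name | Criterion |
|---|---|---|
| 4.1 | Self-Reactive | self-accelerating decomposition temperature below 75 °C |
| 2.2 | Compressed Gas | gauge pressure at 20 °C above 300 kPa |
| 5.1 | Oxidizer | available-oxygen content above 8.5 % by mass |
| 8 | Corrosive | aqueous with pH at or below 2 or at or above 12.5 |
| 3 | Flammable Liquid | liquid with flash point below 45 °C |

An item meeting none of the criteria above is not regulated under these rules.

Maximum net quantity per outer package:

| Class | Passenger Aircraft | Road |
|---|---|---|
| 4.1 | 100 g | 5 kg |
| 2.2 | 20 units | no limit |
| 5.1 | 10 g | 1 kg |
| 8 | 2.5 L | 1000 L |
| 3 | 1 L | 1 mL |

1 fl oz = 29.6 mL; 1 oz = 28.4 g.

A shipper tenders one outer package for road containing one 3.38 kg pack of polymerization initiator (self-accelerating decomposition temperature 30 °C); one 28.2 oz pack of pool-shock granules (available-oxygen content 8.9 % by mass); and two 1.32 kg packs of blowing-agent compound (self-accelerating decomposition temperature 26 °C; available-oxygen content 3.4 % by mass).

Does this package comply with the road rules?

No

With self-accelerating decomposition temperature 30 °C (< 75 °C), the polymerization initiator falls in Class 4.1.
The pool-shock granules have available-oxygen content 8.9 % by mass, which is > 8.5 % by mass, so they are Class 5.1 (Oxidizer).
The blowing-agent compound has self-accelerating decomposition temperature 26 °C, which is < 75 °C, so it is Class 4.1 (Self-Reactive).
Class 5.1 quantity: one 28.2 oz pack = 800.88 g.
800.88 g ≤ 1 kg (road limit, Class 5.1) — within limit.
Class 4.1 net quantity: 3.38 kg + (two 1.32 kg packs = 2.64 kg) = 6.02 kg.
6.02 kg > 5 kg (road limit, Class 4.1) — over the limit.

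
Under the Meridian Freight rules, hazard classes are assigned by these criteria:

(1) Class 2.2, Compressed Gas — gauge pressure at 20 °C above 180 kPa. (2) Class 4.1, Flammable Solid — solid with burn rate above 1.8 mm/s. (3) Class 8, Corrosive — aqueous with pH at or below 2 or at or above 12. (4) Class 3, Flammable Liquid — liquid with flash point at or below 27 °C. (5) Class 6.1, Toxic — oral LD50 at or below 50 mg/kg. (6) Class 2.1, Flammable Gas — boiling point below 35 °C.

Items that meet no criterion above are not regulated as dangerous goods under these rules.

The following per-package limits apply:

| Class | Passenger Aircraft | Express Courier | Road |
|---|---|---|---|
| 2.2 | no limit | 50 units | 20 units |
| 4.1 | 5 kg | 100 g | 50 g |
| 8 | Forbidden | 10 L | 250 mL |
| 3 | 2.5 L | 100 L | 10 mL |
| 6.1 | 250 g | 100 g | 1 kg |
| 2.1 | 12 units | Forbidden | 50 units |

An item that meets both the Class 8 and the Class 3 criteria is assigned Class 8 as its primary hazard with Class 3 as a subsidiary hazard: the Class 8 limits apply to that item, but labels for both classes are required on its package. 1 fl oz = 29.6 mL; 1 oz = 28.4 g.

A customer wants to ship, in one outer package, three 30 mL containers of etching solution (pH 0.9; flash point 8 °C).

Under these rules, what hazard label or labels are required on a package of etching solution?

The etching solution has pH 0.9, which is ≤ 2, so it is Class 8 (Corrosive).
The etching solution has flash point 8 °C, which is ≤ 27 °C, so it is Class 3 (Flammable Liquid).
By the precedence rule Class 8 is primary and Class 3 is subsidiary, and that rule requires both labels on the package.

Class 3 and 8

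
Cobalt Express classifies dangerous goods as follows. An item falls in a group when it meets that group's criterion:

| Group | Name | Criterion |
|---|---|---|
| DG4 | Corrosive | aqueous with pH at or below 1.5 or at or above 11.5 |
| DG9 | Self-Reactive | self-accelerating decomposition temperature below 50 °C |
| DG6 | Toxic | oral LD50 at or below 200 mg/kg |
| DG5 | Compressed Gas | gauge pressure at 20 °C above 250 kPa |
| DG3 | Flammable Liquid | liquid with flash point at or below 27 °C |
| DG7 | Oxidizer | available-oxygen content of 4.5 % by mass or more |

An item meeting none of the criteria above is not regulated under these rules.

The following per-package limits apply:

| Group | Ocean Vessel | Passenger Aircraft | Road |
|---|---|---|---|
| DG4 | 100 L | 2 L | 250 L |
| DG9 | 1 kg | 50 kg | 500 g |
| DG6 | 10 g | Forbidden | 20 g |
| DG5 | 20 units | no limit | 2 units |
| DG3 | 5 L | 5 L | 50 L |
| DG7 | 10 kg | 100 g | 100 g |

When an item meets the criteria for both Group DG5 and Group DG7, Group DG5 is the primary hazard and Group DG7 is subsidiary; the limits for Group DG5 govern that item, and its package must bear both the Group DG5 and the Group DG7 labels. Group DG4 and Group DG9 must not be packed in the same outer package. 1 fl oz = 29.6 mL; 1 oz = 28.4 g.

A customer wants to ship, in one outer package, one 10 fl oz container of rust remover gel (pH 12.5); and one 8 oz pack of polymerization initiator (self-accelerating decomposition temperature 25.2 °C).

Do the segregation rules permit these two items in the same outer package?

No

The rust remover gel has pH 12.5, which is ≥ 11.5, so it is Group DG4 (Corrosive).
The polymerization initiator has self-accelerating decomposition temperature 25.2 °C, which is < 50 °C, so it is Group DG9 (Self-Reactive).
Group DG4 and Group DG9 may not share an outer package.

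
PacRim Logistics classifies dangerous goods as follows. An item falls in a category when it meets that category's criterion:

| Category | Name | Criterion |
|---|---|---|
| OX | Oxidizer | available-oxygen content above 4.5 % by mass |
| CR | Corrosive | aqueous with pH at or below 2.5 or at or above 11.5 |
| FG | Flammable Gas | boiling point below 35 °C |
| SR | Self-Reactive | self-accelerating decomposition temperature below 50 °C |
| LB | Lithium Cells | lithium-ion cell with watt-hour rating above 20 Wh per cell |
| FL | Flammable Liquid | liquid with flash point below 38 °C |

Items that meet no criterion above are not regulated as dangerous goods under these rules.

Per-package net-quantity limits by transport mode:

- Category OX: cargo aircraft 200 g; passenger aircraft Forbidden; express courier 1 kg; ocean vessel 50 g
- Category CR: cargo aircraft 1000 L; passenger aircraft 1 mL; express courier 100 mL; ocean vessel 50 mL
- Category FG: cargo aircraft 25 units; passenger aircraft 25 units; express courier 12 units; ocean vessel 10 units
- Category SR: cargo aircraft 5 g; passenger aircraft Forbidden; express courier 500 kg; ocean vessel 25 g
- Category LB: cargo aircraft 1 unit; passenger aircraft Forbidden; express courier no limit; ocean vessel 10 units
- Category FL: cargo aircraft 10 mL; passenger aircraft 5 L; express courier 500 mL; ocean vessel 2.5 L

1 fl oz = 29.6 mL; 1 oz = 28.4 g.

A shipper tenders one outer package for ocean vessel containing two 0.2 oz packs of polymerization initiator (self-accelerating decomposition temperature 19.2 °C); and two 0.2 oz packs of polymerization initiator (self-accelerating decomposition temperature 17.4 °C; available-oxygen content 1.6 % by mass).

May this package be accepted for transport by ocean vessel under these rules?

Yes

The polymerization initiator has self-accelerating decomposition temperature 19.2 °C, which is < 50 °C, so it is Category SR (Self-Reactive).
Polymerization initiator: self-accelerating decomposition temperature 17.4 °C < 50 °C → Category SR (Self-Reactive).
Category SR net quantity: (two 0.2 oz packs = 11.36 g) + (two 0.2 oz packs = 11.36 g) = 22.72 g.
22.72 g is within the ocean vessel limit of 25 g for Category SR.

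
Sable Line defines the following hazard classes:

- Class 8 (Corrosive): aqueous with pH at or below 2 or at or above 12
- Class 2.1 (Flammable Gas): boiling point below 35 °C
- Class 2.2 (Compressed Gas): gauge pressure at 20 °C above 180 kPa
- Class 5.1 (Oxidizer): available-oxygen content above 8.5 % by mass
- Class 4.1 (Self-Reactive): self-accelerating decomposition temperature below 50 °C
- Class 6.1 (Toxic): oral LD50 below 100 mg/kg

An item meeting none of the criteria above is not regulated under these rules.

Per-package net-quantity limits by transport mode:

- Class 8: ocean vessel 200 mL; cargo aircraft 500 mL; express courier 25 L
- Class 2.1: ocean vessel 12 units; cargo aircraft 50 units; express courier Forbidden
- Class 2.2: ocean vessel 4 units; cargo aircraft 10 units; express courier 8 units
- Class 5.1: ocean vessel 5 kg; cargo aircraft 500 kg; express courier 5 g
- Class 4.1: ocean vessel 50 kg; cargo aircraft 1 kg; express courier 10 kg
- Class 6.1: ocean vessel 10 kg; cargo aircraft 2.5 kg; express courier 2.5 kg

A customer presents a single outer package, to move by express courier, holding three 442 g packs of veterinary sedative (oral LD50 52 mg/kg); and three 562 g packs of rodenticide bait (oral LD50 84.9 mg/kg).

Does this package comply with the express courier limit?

No

Veterinary sedative: oral LD50 52 mg/kg < 100 mg/kg → Class 6.1 (Toxic).
Oral LD50 84.9 mg/kg meets the Class 6.1 criterion (Toxic), so the rodenticide bait is Class 6.1.
Total Class 6.1: (three 442 g packs = 1.326 kg) + (three 562 g packs = 1.686 kg) = 3.012 kg.
That exceeds the Class 6.1 express courier limit of 2.5 kg.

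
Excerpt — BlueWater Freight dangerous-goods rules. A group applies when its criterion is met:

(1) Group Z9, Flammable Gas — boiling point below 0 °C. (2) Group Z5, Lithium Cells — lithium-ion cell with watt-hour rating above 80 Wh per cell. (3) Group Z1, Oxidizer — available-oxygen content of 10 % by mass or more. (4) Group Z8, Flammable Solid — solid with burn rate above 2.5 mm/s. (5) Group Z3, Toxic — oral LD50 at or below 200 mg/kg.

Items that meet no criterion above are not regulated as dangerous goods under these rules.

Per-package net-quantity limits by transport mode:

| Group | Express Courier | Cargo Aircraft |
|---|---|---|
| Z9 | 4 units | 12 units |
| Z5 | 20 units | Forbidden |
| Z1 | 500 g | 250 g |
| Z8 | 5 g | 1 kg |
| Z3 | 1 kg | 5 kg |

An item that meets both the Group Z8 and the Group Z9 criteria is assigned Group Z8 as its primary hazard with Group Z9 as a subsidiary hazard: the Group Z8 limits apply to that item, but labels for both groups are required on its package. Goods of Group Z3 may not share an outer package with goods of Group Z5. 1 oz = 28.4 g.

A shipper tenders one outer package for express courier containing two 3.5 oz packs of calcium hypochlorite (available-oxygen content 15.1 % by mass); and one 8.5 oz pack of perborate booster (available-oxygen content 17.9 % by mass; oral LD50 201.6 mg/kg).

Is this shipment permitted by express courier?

With available-oxygen content 15.1 % by mass (≥ 10 % by mass), the calcium hypochlorite falls in Group Z1.
The perborate booster has available-oxygen content 17.9 % by mass, which is ≥ 10 % by mass, so it is Group Z1 (Oxidizer).
Total Group Z1: (two 3.5 oz packs = 198.8 g) + (one 8.5 oz pack = 241.4 g) = 440.2 g.
That is within the Group Z1 express courier limit of 500 g.

Yes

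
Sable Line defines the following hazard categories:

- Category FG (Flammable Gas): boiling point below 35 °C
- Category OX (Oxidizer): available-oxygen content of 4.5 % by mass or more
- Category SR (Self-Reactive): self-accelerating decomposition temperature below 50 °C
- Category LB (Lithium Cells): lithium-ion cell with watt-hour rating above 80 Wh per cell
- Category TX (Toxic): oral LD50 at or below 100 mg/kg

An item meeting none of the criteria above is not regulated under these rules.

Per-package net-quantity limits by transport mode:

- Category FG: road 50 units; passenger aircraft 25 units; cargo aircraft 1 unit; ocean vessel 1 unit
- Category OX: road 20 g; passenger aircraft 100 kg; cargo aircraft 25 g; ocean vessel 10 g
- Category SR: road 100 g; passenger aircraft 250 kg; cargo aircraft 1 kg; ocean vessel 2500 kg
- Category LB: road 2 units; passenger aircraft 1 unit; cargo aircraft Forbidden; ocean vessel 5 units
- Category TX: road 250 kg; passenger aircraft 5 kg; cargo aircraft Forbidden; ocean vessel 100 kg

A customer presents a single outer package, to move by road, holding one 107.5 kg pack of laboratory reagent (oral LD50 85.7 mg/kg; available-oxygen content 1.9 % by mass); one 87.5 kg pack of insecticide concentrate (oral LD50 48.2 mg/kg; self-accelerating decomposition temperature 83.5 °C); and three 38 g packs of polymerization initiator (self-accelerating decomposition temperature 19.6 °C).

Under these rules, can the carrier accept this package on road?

With oral LD50 85.7 mg/kg (≤ 100 mg/kg), the laboratory reagent falls in Category TX.
Oral LD50 48.2 mg/kg meets the Category TX criterion (Toxic), so the insecticide concentrate is Category TX.
With self-accelerating decomposition temperature 19.6 °C (< 50 °C), the polymerization initiator falls in Category SR.
Category TX net quantity: 107.5 kg + 87.5 kg = 195 kg.
195 kg ≤ 250 kg (road limit, Category TX) — within limit.
Category SR quantity: three 38 g packs = 114 g.
That exceeds the Category SR road limit of 100 g.

No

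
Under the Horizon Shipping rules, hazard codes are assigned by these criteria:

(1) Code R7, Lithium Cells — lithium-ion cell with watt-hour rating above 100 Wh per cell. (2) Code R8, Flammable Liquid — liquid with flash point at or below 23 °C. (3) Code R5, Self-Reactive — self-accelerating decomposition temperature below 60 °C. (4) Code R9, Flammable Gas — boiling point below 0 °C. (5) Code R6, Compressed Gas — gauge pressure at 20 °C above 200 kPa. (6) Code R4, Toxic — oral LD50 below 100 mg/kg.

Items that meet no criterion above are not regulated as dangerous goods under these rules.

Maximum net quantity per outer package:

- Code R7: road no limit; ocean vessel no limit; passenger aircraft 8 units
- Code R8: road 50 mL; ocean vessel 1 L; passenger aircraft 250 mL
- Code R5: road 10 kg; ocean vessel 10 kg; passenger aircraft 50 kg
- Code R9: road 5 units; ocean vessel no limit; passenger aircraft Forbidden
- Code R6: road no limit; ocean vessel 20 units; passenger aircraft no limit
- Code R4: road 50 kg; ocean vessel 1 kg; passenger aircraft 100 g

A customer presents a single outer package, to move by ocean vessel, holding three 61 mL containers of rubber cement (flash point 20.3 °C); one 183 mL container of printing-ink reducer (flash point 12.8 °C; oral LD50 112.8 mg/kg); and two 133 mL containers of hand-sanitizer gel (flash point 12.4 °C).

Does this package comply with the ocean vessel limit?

The rubber cement has flash point 20.3 °C, which is ≤ 23 °C, so it is Code R8 (Flammable Liquid).
The printing-ink reducer has flash point 12.8 °C, which is ≤ 23 °C, so it is Code R8 (Flammable Liquid).
With flash point 12.4 °C (≤ 23 °C), the hand-sanitizer gel falls in Code R8.
Total Code R8: (three 61 mL containers = 183 mL) + 183 mL + (two 133 mL containers = 266 mL) = 632 mL.
632 mL ≤ 1 L (ocean vessel limit, Code R8) — within limit.

Yes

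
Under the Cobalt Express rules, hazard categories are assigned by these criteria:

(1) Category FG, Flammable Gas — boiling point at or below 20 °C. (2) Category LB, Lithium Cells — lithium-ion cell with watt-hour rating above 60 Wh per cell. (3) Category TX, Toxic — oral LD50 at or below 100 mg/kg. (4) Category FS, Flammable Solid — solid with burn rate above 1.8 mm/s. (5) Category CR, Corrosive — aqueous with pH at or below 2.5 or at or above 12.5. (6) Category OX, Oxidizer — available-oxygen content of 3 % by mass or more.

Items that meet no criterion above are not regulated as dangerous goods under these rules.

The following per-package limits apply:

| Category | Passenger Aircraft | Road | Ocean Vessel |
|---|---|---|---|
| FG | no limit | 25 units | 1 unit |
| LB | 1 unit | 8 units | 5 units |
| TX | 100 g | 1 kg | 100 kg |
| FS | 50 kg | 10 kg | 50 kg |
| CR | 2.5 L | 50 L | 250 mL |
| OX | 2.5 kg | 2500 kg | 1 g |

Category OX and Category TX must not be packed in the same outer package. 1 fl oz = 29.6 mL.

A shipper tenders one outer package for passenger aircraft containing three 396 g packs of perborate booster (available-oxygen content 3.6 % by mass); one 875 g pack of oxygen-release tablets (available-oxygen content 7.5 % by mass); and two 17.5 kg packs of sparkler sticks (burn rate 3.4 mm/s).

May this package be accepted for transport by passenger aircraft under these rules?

Yes

Perborate booster: available-oxygen content 3.6 % by mass ≥ 3 % by mass → Category OX (Oxidizer).
Available-oxygen content 7.5 % by mass meets the Category OX criterion (Oxidizer), so the oxygen-release tablets are Category OX.
The sparkler sticks have burn rate 3.4 mm/s, which is > 1.8 mm/s, so they are Category FS (Flammable Solid).
Total Category OX: (three 396 g packs = 1.188 kg) + 875 g = 2.063 kg.
That is within the Category OX passenger aircraft limit of 2.5 kg.
Category FS quantity: two 17.5 kg packs = 35 kg.
That is within the Category FS passenger aircraft limit of 50 kg.
The segregation rule (Category OX with Category TX) does not apply to Category OX with Category FS.
Every hazard category is within its passenger aircraft limit and no segregation rule is violated.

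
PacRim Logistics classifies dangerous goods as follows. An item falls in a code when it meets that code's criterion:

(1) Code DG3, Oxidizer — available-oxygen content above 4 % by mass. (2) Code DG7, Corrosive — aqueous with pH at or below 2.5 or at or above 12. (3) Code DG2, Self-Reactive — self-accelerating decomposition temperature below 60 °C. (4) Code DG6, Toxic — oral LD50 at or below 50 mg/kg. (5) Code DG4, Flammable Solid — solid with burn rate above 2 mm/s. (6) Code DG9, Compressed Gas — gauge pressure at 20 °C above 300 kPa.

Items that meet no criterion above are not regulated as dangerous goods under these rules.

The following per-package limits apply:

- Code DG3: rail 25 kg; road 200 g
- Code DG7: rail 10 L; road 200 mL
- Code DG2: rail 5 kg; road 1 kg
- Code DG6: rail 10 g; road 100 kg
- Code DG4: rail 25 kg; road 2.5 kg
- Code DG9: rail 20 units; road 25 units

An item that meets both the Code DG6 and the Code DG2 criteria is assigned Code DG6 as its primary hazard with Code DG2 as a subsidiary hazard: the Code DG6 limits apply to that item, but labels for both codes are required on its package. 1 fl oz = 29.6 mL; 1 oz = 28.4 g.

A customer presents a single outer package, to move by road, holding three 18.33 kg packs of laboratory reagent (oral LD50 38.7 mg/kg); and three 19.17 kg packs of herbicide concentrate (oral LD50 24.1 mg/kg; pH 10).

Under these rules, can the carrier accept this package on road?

With oral LD50 38.7 mg/kg (≤ 50 mg/kg), the laboratory reagent falls in Code DG6.
The herbicide concentrate has oral LD50 24.1 mg/kg, which is ≤ 50 mg/kg, so it is Code DG6 (Toxic).
Code DG6 net quantity: (three 18.33 kg packs = 54.99 kg) + (three 19.17 kg packs = 57.51 kg) = 112.5 kg.
112.5 kg exceeds the road limit of 100 kg for Code DG6.

No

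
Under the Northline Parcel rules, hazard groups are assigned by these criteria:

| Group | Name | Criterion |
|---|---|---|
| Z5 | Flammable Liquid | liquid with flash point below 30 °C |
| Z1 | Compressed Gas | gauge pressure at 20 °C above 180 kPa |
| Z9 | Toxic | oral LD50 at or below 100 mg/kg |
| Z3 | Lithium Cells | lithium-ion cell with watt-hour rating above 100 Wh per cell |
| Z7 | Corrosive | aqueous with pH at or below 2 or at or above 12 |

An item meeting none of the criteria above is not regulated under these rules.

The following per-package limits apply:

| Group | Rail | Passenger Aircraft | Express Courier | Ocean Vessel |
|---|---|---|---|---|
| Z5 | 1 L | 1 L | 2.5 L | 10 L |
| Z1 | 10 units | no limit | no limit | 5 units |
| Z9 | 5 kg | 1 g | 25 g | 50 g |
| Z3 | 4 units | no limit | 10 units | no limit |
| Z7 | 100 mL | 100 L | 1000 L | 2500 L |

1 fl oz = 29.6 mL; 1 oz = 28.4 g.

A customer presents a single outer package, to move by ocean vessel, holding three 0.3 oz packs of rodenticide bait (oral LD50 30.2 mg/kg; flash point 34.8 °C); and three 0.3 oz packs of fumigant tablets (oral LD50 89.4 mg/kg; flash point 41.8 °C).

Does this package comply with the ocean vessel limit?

No

Oral LD50 30.2 mg/kg meets the Group Z9 criterion (Toxic), so the rodenticide bait is Group Z9.
With oral LD50 89.4 mg/kg (≤ 100 mg/kg), the fumigant tablets fall in Group Z9.
Group Z9 net quantity: (three 0.3 oz packs = 25.56 g) + (three 0.3 oz packs = 25.56 g) = 51.12 g.
51.12 g > 50 g (ocean vessel limit, Group Z9) — over the limit.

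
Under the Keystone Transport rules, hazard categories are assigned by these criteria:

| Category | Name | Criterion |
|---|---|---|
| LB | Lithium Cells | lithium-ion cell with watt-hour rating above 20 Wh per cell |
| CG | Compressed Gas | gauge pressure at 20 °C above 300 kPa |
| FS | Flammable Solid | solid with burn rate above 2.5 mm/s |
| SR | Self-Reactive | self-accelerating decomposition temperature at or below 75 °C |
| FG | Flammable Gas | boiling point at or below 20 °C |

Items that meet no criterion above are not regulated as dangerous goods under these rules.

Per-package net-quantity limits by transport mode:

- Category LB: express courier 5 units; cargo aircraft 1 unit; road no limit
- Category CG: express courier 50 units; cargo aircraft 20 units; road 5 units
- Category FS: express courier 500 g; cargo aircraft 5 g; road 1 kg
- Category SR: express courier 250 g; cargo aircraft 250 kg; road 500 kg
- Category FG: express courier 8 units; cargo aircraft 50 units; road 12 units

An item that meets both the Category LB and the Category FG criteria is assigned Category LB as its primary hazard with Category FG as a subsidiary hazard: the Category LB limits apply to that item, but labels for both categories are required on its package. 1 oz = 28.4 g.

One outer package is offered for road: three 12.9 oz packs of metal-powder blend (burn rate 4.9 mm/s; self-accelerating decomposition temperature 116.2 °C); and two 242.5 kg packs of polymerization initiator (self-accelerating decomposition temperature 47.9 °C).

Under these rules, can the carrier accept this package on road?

Burn rate 4.9 mm/s meets the Category FS criterion (Flammable Solid), so the metal-powder blend is Category FS.
With self-accelerating decomposition temperature 47.9 °C (≤ 75 °C), the polymerization initiator falls in Category SR.
Category FS quantity: three 12.9 oz packs = 1099.08 g.
That exceeds the Category FS road limit of 1 kg.
Category SR quantity: two 242.5 kg packs = 485 kg.
That is within the Category SR road limit of 500 kg.

No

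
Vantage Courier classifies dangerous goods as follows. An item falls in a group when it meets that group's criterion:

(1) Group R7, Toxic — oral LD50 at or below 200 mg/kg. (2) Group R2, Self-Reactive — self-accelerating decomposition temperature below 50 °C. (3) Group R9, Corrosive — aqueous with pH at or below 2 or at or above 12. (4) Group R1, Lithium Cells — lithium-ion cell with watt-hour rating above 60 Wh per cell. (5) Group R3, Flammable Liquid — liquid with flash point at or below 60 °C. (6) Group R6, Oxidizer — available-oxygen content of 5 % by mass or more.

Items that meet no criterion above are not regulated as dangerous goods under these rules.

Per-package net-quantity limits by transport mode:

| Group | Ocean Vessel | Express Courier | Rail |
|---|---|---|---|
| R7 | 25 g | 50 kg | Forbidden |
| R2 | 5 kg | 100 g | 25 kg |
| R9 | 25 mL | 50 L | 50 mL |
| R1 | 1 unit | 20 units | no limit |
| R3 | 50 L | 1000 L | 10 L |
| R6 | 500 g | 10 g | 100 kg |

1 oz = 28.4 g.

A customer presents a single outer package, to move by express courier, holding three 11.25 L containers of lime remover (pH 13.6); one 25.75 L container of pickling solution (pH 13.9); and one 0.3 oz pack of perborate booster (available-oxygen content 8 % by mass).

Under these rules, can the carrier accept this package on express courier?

No

The lime remover has pH 13.6, which is ≥ 12, so it is Group R9 (Corrosive).
Pickling solution: pH 13.9 ≥ 12 → Group R9 (Corrosive).
Perborate booster: available-oxygen content 8 % by mass ≥ 5 % by mass → Group R6 (Oxidizer).
Total Group R9: (three 11.25 L containers = 33.75 L) + 25.75 L = 59.5 L.
59.5 L > 50 L (express courier limit, Group R9) — over the limit.
Group R6 quantity: one 0.3 oz pack = 8.52 g.
8.52 g ≤ 10 g (express courier limit, Group R6) — within limit.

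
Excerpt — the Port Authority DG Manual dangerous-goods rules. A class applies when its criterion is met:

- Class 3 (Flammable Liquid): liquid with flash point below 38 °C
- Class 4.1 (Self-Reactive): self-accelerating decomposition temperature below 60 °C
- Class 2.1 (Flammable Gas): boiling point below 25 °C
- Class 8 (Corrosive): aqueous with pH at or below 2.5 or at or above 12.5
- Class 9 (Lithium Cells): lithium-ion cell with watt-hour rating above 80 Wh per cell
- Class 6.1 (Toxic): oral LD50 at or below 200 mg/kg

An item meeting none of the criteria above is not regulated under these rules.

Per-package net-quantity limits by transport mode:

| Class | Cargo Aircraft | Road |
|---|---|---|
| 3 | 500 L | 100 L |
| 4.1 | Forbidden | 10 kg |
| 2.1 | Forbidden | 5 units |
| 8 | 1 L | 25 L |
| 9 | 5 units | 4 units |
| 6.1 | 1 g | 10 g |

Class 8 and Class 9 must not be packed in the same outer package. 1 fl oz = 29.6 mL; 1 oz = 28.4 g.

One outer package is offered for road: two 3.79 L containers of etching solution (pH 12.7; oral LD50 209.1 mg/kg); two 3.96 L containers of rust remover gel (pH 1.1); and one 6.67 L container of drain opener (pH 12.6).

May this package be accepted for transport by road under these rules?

Yes

The etching solution has pH 12.7, which is ≥ 12.5, so it is Class 8 (Corrosive).
The rust remover gel has pH 1.1, which is ≤ 2.5, so it is Class 8 (Corrosive).
pH 12.6 meets the Class 8 criterion (Corrosive), so the drain opener is Class 8.
Total Class 8: (two 3.79 L containers = 7.58 L) + (two 3.96 L containers = 7.92 L) + 6.67 L = 22.17 L.
22.17 L ≤ 25 L (road limit, Class 8) — within limit.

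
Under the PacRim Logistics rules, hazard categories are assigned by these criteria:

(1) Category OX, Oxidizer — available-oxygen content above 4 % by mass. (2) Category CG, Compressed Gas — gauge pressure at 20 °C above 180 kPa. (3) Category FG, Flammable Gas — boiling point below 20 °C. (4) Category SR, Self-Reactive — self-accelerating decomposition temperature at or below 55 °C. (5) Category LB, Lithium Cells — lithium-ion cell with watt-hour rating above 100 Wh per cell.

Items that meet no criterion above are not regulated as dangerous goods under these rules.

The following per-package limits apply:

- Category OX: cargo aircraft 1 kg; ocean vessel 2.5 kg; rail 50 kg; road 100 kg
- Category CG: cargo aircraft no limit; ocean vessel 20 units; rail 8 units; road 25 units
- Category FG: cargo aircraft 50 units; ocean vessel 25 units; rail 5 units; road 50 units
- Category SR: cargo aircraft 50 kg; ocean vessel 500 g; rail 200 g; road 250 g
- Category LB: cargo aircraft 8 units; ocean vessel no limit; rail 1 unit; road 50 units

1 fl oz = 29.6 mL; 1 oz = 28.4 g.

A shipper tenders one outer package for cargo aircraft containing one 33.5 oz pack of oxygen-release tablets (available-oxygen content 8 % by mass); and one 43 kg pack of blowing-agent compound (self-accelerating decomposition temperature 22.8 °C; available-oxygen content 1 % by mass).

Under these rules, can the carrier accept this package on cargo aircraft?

Yes

The oxygen-release tablets have available-oxygen content 8 % by mass, which is > 4 % by mass, so they are Category OX (Oxidizer).
Self-accelerating decomposition temperature 22.8 °C meets the Category SR criterion (Self-Reactive), so the blowing-agent compound is Category SR.
Category OX quantity: one 33.5 oz pack = 951.4 g.
951.4 g ≤ 1 kg (cargo aircraft limit, Category OX) — within limit.
Category SR quantity: 43 kg.
That is within the Category SR cargo aircraft limit of 50 kg.
Every hazard category is within its cargo aircraft limit and no segregation rule is violated.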